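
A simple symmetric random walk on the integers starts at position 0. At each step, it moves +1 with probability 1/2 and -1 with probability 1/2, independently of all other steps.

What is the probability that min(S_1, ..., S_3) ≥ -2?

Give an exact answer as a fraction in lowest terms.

Let f(t,s) = #length-t paths at position s with S_1..S_t all ≥ -2.
f(t,s) = f(t-1,s-1) + f(t-1,s+1) for s ≥ -2; f(t,s) = 0 for s < -2.
t=0: f(0,0)=1
t=1: f(1,-1)=1 f(1,1)=1
t=2: f(2,-2)=1 f(2,0)=2 f(2,2)=1
t=3: f(3,-1)=3 f(3,1)=3 f(3,3)=1
Σ_s f(3,s) = 7
P = 7/8 = 7/8

Answer: 7/8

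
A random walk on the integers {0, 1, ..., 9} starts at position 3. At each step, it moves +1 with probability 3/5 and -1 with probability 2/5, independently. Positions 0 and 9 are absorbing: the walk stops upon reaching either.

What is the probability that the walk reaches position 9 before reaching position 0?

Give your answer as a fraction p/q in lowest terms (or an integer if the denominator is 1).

Answer: 729/1009

Derivation:
Biased walk: p = 3/5, q = 2/5, r = q/p = 2/3
Gambler's ruin: P(hit 9 before 0 | start at 3) = (1 - r^a)/(1 - r^N)
r^3 = 8/27; r^9 = 512/19683
P = (1 - 8/27) / (1 - 512/19683) = 19/27 / 19171/19683 = 729/1009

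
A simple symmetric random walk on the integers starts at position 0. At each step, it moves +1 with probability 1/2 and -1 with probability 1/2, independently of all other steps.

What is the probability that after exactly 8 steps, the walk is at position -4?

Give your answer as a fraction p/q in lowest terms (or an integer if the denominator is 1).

Answer: 7/64

Derivation:
To reach position -4 after 8 steps: need 2 steps of +1 and 6 of -1.
Favorable paths: C(8,2) = 28
Total paths: 2^8 = 256
P = 28/256 = 7/64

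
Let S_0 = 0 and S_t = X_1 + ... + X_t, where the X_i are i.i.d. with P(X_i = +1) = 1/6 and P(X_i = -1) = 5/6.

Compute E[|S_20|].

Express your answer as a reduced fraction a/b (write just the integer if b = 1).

Answer: 3046910528463145/228509902503936

Derivation:
S_20 takes values m ≡ 0 (mod 2) with |m| ≤ 20; P(S_20=m) = C(20,(20+m)/2) · (1/6)^((20+m)/2) · (5/6)^((20-m)/2).
Distribution: P(S=-20)=95367431640625/3656158440062976, P(S=-18)=95367431640625/914039610015744, P(S=-16)=362396240234375/1828079220031488, P(S=-14)=72479248046875/304679870005248, P(S=-12)=246429443359375/1218719480020992, P(S=-10)=9857177734375/76169967501312, P(S=-8)=9857177734375/152339935002624, P(S=-6)=1971435546875/76169967501312, P(S=-4)=5125732421875/609359740010496, P(S=-2)=1025146484375/457019805007872, P(S=0)=451064453125/914039610015744, P(S=2)=41005859375/457019805007872, P(S=4)=8201171875/609359740010496, P(S=6)=126171875/76169967501312, P(S=8)=25234375/152339935002624, P(S=10)=1009375/76169967501312, P(S=12)=1009375/1218719480020992, P(S=14)=11875/304679870005248, P(S=16)=2375/1828079220031488, P(S=18)=25/914039610015744, P(S=20)=1/3656158440062976
E[|S_20|] = Σ_m |m|·P(S_20=m) = 3046910528463145/228509902503936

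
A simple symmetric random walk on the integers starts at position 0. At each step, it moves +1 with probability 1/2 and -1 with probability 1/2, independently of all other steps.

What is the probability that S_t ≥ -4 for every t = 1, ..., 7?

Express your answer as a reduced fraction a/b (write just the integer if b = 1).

Let f(t,s) = #length-t paths at position s with S_1..S_t all ≥ -4.
f(t,s) = f(t-1,s-1) + f(t-1,s+1) for s ≥ -4; f(t,s) = 0 for s < -4.
t=0: f(0,0)=1
t=1: f(1,-1)=1 f(1,1)=1
t=2: f(2,-2)=1 f(2,0)=2 f(2,2)=1
t=3: f(3,-3)=1 f(3,-1)=3 f(3,1)=3 f(3,3)=1
t=4: f(4,-4)=1 f(4,-2)=4 f(4,0)=6 f(4,2)=4 f(4,4)=1
t=5: f(5,-3)=5 f(5,-1)=10 f(5,1)=10 f(5,3)=5 f(5,5)=1
t=6: f(6,-4)=5 f(6,-2)=15 f(6,0)=20 f(6,2)=15 f(6,4)=6 f(6,6)=1
t=7: f(7,-3)=20 f(7,-1)=35 f(7,1)=35 f(7,3)=21 f(7,5)=7 f(7,7)=1
Σ_s f(7,s) = 119
P = 119/128 = 119/128

Answer: 119/128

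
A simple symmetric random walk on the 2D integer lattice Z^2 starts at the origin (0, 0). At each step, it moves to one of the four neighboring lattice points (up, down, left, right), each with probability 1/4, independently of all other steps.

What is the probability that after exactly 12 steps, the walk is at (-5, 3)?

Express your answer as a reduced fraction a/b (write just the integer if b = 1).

Answer: 3267/1048576

Derivation:
Let h be the number of horizontal steps (so 12-h are vertical). To end at (-5,3) need (h-5)/2 right-steps and ((12-h)+3)/2 up-steps.
Sum over h with 5 ≤ h ≤ 9, h ≡ 1 (mod 2), 12-h ≡ 1 (mod 2):
h=5: C(12,5)·C(5,0)·C(7,5) = 792·1·21 = 16632
h=7: C(12,7)·C(7,1)·C(5,4) = 792·7·5 = 27720
h=9: C(12,9)·C(9,2)·C(3,3) = 220·36·1 = 7920
Total favorable: 52272
Total paths: 4^12 = 16777216
P = 52272/16777216 = 3267/1048576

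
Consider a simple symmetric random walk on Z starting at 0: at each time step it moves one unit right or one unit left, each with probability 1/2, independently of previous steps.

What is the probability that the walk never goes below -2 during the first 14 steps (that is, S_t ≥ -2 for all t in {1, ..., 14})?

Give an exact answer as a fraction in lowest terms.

Let f(t,s) = #length-t paths at position s with S_1..S_t all ≥ -2.
f(t,s) = f(t-1,s-1) + f(t-1,s+1) for s ≥ -2; f(t,s) = 0 for s < -2.
t=0: f(0,0)=1
t=1: f(1,-1)=1 f(1,1)=1
t=2: f(2,-2)=1 f(2,0)=2 f(2,2)=1
t=3: f(3,-1)=3 f(3,1)=3 f(3,3)=1
t=4: f(4,-2)=3 f(4,0)=6 f(4,2)=4 f(4,4)=1
t=5: f(5,-1)=9 f(5,1)=10 f(5,3)=5 f(5,5)=1
t=6: f(6,-2)=9 f(6,0)=19 f(6,2)=15 f(6,4)=6 f(6,6)=1
t=7: f(7,-1)=28 f(7,1)=34 f(7,3)=21 f(7,5)=7 f(7,7)=1
t=8: f(8,-2)=28 f(8,0)=62 f(8,2)=55 f(8,4)=28 f(8,6)=8 f(8,8)=1
t=9: f(9,-1)=90 f(9,1)=117 f(9,3)=83 f(9,5)=36 f(9,7)=9 f(9,9)=1
t=10: f(10,-2)=90 f(10,0)=207 f(10,2)=200 f(10,4)=119 f(10,6)=45 f(10,8)=10 f(10,10)=1
t=11: f(11,-1)=297 f(11,1)=407 f(11,3)=319 f(11,5)=164 f(11,7)=55 f(11,9)=11 f(11,11)=1
t=12: f(12,-2)=297 f(12,0)=704 f(12,2)=726 f(12,4)=483 f(12,6)=219 f(12,8)=66 f(12,10)=12 f(12,12)=1
t=13: f(13,-1)=1001 f(13,1)=1430 f(13,3)=1209 f(13,5)=702 f(13,7)=285 f(13,9)=78 f(13,11)=13 f(13,13)=1
t=14: f(14,-2)=1001 f(14,0)=2431 f(14,2)=2639 f(14,4)=1911 f(14,6)=987 f(14,8)=363 f(14,10)=91 f(14,12)=14 f(14,14)=1
Σ_s f(14,s) = 9438
P = 9438/16384 = 4719/8192

Answer: 4719/8192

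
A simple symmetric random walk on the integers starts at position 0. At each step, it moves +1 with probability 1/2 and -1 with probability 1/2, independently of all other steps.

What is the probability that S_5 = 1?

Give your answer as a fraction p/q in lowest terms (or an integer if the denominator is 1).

To reach position 1 after 5 steps: need 3 steps of +1 and 2 of -1.
Favorable paths: C(5,3) = 10
Total paths: 2^5 = 32
P = 10/32 = 5/16

Answer: 5/16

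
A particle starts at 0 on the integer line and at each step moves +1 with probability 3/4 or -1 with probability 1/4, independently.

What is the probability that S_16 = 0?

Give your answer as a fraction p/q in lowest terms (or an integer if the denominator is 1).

To be at 0 after 16 steps: need exactly 8 steps of +1 and 8 of -1.
Number of such sequences: C(16,8) = 12870
Each has probability (3/4)^8 · (1/4)^8 = 6561/4294967296
P = 12870 · 6561/4294967296 = 42220035/2147483648

Answer: 42220035/2147483648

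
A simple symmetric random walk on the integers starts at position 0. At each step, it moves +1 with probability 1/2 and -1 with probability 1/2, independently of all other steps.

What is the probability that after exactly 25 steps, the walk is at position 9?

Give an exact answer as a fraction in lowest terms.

To reach position 9 after 25 steps: need 17 steps of +1 and 8 of -1.
Favorable paths: C(25,17) = 1081575
Total paths: 2^25 = 33554432
P = 1081575/33554432 = 1081575/33554432

Answer: 1081575/33554432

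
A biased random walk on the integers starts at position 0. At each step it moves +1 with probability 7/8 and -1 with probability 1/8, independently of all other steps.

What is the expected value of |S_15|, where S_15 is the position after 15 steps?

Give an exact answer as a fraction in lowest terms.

Answer: 6184982367495/549755813888

Derivation:
S_15 takes values m ≡ 1 (mod 2) with |m| ≤ 15; P(S_15=m) = C(15,(15+m)/2) · (7/8)^((15+m)/2) · (1/8)^((15-m)/2).
Distribution: P(S=-15)=1/35184372088832, P(S=-13)=105/35184372088832, P(S=-11)=5145/35184372088832, P(S=-9)=156065/35184372088832, P(S=-7)=3277365/35184372088832, P(S=-5)=50471421/35184372088832, P(S=-3)=588833245/35184372088832, P(S=-1)=5299499205/35184372088832, P(S=1)=37096494435/35184372088832, P(S=3)=201969803035/35184372088832, P(S=5)=848273172747/35184372088832, P(S=7)=2699051004195/35184372088832, P(S=9)=6297785676455/35184372088832, P(S=11)=10173346092735/35184372088832, P(S=13)=10173346092735/35184372088832, P(S=15)=4747561509943/35184372088832
E[|S_15|] = Σ_m |m|·P(S_15=m) = 6184982367495/549755813888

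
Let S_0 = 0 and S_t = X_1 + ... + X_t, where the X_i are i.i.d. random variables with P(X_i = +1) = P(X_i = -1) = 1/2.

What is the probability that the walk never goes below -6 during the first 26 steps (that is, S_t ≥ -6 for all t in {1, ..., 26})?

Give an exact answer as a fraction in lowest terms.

Let f(t,s) = #length-t paths at position s with S_1..S_t all ≥ -6.
f(t,s) = f(t-1,s-1) + f(t-1,s+1) for s ≥ -6; f(t,s) = 0 for s < -6.
t=0: f(0,0)=1
t=1: f(1,-1)=1 f(1,1)=1
t=2: f(2,-2)=1 f(2,0)=2 f(2,2)=1
t=3: f(3,-3)=1 f(3,-1)=3 f(3,1)=3 f(3,3)=1
t=4: f(4,-4)=1 f(4,-2)=4 f(4,0)=6 f(4,2)=4 f(4,4)=1
t=5: f(5,-5)=1 f(5,-3)=5 f(5,-1)=10 f(5,1)=10 f(5,3)=5 f(5,5)=1
t=6: f(6,-6)=1 f(6,-4)=6 f(6,-2)=15 f(6,0)=20 f(6,2)=15 f(6,4)=6 f(6,6)=1
t=7: f(7,-5)=7 f(7,-3)=21 f(7,-1)=35 f(7,1)=35 f(7,3)=21 f(7,5)=7 f(7,7)=1
t=8: f(8,-6)=7 f(8,-4)=28 f(8,-2)=56 f(8,0)=70 f(8,2)=56 f(8,4)=28 f(8,6)=8 f(8,8)=1
t=9: f(9,-5)=35 f(9,-3)=84 f(9,-1)=126 f(9,1)=126 f(9,3)=84 f(9,5)=36 f(9,7)=9 f(9,9)=1
t=10: f(10,-6)=35 f(10,-4)=119 f(10,-2)=210 f(10,0)=252 f(10,2)=210 f(10,4)=120 f(10,6)=45 f(10,8)=10 f(10,10)=1
t=11: f(11,-5)=154 f(11,-3)=329 f(11,-1)=462 f(11,1)=462 f(11,3)=330 f(11,5)=165 f(11,7)=55 f(11,9)=11 f(11,11)=1
t=12: f(12,-6)=154 f(12,-4)=483 f(12,-2)=791 f(12,0)=924 f(12,2)=792 f(12,4)=495 f(12,6)=220 f(12,8)=66 f(12,10)=12 f(12,12)=1
t=13: f(13,-5)=637 f(13,-3)=1274 f(13,-1)=1715 f(13,1)=1716 f(13,3)=1287 f(13,5)=715 f(13,7)=286 f(13,9)=78 f(13,11)=13 f(13,13)=1
t=14: f(14,-6)=637 f(14,-4)=1911 f(14,-2)=2989 f(14,0)=3431 f(14,2)=3003 f(14,4)=2002 f(14,6)=1001 f(14,8)=364 f(14,10)=91 f(14,12)=14 f(14,14)=1
t=15: f(15,-5)=2548 f(15,-3)=4900 f(15,-1)=6420 f(15,1)=6434 f(15,3)=5005 f(15,5)=3003 f(15,7)=1365 f(15,9)=455 f(15,11)=105 f(15,13)=15 f(15,15)=1
t=16: f(16,-6)=2548 f(16,-4)=7448 f(16,-2)=11320 f(16,0)=12854 f(16,2)=11439 f(16,4)=8008 f(16,6)=4368 f(16,8)=1820 f(16,10)=560 f(16,12)=120 f(16,14)=16 f(16,16)=1
t=17: f(17,-5)=9996 f(17,-3)=18768 f(17,-1)=24174 f(17,1)=24293 f(17,3)=19447 f(17,5)=12376 f(17,7)=6188 f(17,9)=2380 f(17,11)=680 f(17,13)=136 f(17,15)=17 f(17,17)=1
t=18: f(18,-6)=9996 f(18,-4)=28764 f(18,-2)=42942 f(18,0)=48467 f(18,2)=43740 f(18,4)=31823 f(18,6)=18564 f(18,8)=8568 f(18,10)=3060 f(18,12)=816 f(18,14)=153 f(18,16)=18 f(18,18)=1
t=19: f(19,-5)=38760 f(19,-3)=71706 f(19,-1)=91409 f(19,1)=92207 f(19,3)=75563 f(19,5)=50387 f(19,7)=27132 f(19,9)=11628 f(19,11)=3876 f(19,13)=969 f(19,15)=171 f(19,17)=19 f(19,19)=1
t=20: f(20,-6)=38760 f(20,-4)=110466 f(20,-2)=163115 f(20,0)=183616 f(20,2)=167770 f(20,4)=125950 f(20,6)=77519 f(20,8)=38760 f(20,10)=15504 f(20,12)=4845 f(20,14)=1140 f(20,16)=190 f(20,18)=20 f(20,20)=1
t=21: f(21,-5)=149226 f(21,-3)=273581 f(21,-1)=346731 f(21,1)=351386 f(21,3)=293720 f(21,5)=203469 f(21,7)=116279 f(21,9)=54264 f(21,11)=20349 f(21,13)=5985 f(21,15)=1330 f(21,17)=210 f(21,19)=21 f(21,21)=1
t=22: f(22,-6)=149226 f(22,-4)=422807 f(22,-2)=620312 f(22,0)=698117 f(22,2)=645106 f(22,4)=497189 f(22,6)=319748 f(22,8)=170543 f(22,10)=74613 f(22,12)=26334 f(22,14)=7315 f(22,16)=1540 f(22,18)=231 f(22,20)=22 f(22,22)=1
t=23: f(23,-5)=572033 f(23,-3)=1043119 f(23,-1)=1318429 f(23,1)=1343223 f(23,3)=1142295 f(23,5)=816937 f(23,7)=490291 f(23,9)=245156 f(23,11)=100947 f(23,13)=33649 f(23,15)=8855 f(23,17)=1771 f(23,19)=253 f(23,21)=23 f(23,23)=1
t=24: f(24,-6)=572033 f(24,-4)=1615152 f(24,-2)=2361548 f(24,0)=2661652 f(24,2)=2485518 f(24,4)=1959232 f(24,6)=1307228 f(24,8)=735447 f(24,10)=346103 f(24,12)=134596 f(24,14)=42504 f(24,16)=10626 f(24,18)=2024 f(24,20)=276 f(24,22)=24 f(24,24)=1
t=25: f(25,-5)=2187185 f(25,-3)=3976700 f(25,-1)=5023200 f(25,1)=5147170 f(25,3)=4444750 f(25,5)=3266460 f(25,7)=2042675 f(25,9)=1081550 f(25,11)=480699 f(25,13)=177100 f(25,15)=53130 f(25,17)=12650 f(25,19)=2300 f(25,21)=300 f(25,23)=25 f(25,25)=1
t=26: f(26,-6)=2187185 f(26,-4)=6163885 f(26,-2)=8999900 f(26,0)=10170370 f(26,2)=9591920 f(26,4)=7711210 f(26,6)=5309135 f(26,8)=3124225 f(26,10)=1562249 f(26,12)=657799 f(26,14)=230230 f(26,16)=65780 f(26,18)=14950 f(26,20)=2600 f(26,22)=325 f(26,24)=26 f(26,26)=1
Σ_s f(26,s) = 55791790
P = 55791790/67108864 = 27895895/33554432

Answer: 27895895/33554432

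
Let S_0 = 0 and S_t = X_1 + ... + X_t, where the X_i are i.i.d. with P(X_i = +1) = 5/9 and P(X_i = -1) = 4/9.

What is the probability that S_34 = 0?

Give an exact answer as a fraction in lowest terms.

Answer: 1132853460992000000000000000000/10301051460877537453973547267843

Derivation:
To be at 0 after 34 steps: need exactly 17 steps of +1 and 17 of -1.
Number of such sequences: C(34,17) = 2333606220
Each has probability (5/9)^17 · (4/9)^17 = 13107200000000000000000/278128389443693511257285776231761
P = 2333606220 · 13107200000000000000000/278128389443693511257285776231761 = 1132853460992000000000000000000/10301051460877537453973547267843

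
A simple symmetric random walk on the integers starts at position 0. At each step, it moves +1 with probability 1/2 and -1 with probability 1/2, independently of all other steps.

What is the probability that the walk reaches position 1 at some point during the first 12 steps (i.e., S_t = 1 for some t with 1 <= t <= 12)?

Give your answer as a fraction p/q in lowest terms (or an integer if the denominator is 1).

Count via complement. Let g(t,s) = #length-t paths at position s with S_1..S_t all ≠ 1.
g(t,s) = g(t-1,s-1) + g(t-1,s+1) for s ≠ 1; g(t,1) = 0.
t=0: g(0,0)=1
t=1: g(1,-1)=1
t=2: g(2,-2)=1 g(2,0)=1
t=3: g(3,-3)=1 g(3,-1)=2
t=4: g(4,-4)=1 g(4,-2)=3 g(4,0)=2
t=5: g(5,-5)=1 g(5,-3)=4 g(5,-1)=5
t=6: g(6,-6)=1 g(6,-4)=5 g(6,-2)=9 g(6,0)=5
t=7: g(7,-7)=1 g(7,-5)=6 g(7,-3)=14 g(7,-1)=14
t=8: g(8,-8)=1 g(8,-6)=7 g(8,-4)=20 g(8,-2)=28 g(8,0)=14
t=9: g(9,-9)=1 g(9,-7)=8 g(9,-5)=27 g(9,-3)=48 g(9,-1)=42
t=10: g(10,-10)=1 g(10,-8)=9 g(10,-6)=35 g(10,-4)=75 g(10,-2)=90 g(10,0)=42
t=11: g(11,-11)=1 g(11,-9)=10 g(11,-7)=44 g(11,-5)=110 g(11,-3)=165 g(11,-1)=132
t=12: g(12,-12)=1 g(12,-10)=11 g(12,-8)=54 g(12,-6)=154 g(12,-4)=275 g(12,-2)=297 g(12,0)=132
Paths never hitting 1: Σ_s g(12,s) = 924
Paths hitting 1: 2^12 - 924 = 3172
P = 3172/4096 = 793/1024

Answer: 793/1024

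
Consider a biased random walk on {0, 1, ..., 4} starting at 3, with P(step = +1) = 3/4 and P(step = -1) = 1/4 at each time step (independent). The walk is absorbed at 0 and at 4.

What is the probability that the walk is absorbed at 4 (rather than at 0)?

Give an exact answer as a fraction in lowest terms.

Biased walk: p = 3/4, q = 1/4, r = q/p = 1/3
Gambler's ruin: P(hit 4 before 0 | start at 3) = (1 - r^a)/(1 - r^N)
r^3 = 1/27; r^4 = 1/81
P = (1 - 1/27) / (1 - 1/81) = 26/27 / 80/81 = 39/40

Answer: 39/40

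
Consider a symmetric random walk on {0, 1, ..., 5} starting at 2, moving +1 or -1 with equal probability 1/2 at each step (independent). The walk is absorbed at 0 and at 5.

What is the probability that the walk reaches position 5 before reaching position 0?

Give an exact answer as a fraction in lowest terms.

Answer: 2/5

Derivation:
Symmetric walk (p = 1/2): the harmonic-function argument gives P(hit 5 before 0 | start at 2) = a/N.
P = 2/5 = 2/5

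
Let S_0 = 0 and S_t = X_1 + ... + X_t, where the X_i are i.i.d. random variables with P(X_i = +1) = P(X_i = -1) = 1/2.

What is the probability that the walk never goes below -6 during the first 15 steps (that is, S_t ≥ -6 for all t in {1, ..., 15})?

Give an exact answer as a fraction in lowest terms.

Let f(t,s) = #length-t paths at position s with S_1..S_t all ≥ -6.
f(t,s) = f(t-1,s-1) + f(t-1,s+1) for s ≥ -6; f(t,s) = 0 for s < -6.
t=0: f(0,0)=1
t=1: f(1,-1)=1 f(1,1)=1
t=2: f(2,-2)=1 f(2,0)=2 f(2,2)=1
t=3: f(3,-3)=1 f(3,-1)=3 f(3,1)=3 f(3,3)=1
t=4: f(4,-4)=1 f(4,-2)=4 f(4,0)=6 f(4,2)=4 f(4,4)=1
t=5: f(5,-5)=1 f(5,-3)=5 f(5,-1)=10 f(5,1)=10 f(5,3)=5 f(5,5)=1
t=6: f(6,-6)=1 f(6,-4)=6 f(6,-2)=15 f(6,0)=20 f(6,2)=15 f(6,4)=6 f(6,6)=1
t=7: f(7,-5)=7 f(7,-3)=21 f(7,-1)=35 f(7,1)=35 f(7,3)=21 f(7,5)=7 f(7,7)=1
t=8: f(8,-6)=7 f(8,-4)=28 f(8,-2)=56 f(8,0)=70 f(8,2)=56 f(8,4)=28 f(8,6)=8 f(8,8)=1
t=9: f(9,-5)=35 f(9,-3)=84 f(9,-1)=126 f(9,1)=126 f(9,3)=84 f(9,5)=36 f(9,7)=9 f(9,9)=1
t=10: f(10,-6)=35 f(10,-4)=119 f(10,-2)=210 f(10,0)=252 f(10,2)=210 f(10,4)=120 f(10,6)=45 f(10,8)=10 f(10,10)=1
t=11: f(11,-5)=154 f(11,-3)=329 f(11,-1)=462 f(11,1)=462 f(11,3)=330 f(11,5)=165 f(11,7)=55 f(11,9)=11 f(11,11)=1
t=12: f(12,-6)=154 f(12,-4)=483 f(12,-2)=791 f(12,0)=924 f(12,2)=792 f(12,4)=495 f(12,6)=220 f(12,8)=66 f(12,10)=12 f(12,12)=1
t=13: f(13,-5)=637 f(13,-3)=1274 f(13,-1)=1715 f(13,1)=1716 f(13,3)=1287 f(13,5)=715 f(13,7)=286 f(13,9)=78 f(13,11)=13 f(13,13)=1
t=14: f(14,-6)=637 f(14,-4)=1911 f(14,-2)=2989 f(14,0)=3431 f(14,2)=3003 f(14,4)=2002 f(14,6)=1001 f(14,8)=364 f(14,10)=91 f(14,12)=14 f(14,14)=1
t=15: f(15,-5)=2548 f(15,-3)=4900 f(15,-1)=6420 f(15,1)=6434 f(15,3)=5005 f(15,5)=3003 f(15,7)=1365 f(15,9)=455 f(15,11)=105 f(15,13)=15 f(15,15)=1
Σ_s f(15,s) = 30251
P = 30251/32768 = 30251/32768

Answer: 30251/32768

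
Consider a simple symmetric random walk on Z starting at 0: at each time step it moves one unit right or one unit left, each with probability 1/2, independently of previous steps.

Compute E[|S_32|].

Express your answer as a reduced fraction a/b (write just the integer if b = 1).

S_32 takes values m ≡ 0 (mod 2) with |m| ≤ 32; P(S_32=m) = C(32,(32+m)/2)/2^32.
Total paths: 2^32 = 4294967296
Distribution: P(S=-32)=1/4294967296, P(S=-30)=32/4294967296, P(S=-28)=496/4294967296, P(S=-26)=4960/4294967296, P(S=-24)=35960/4294967296, P(S=-22)=201376/4294967296, P(S=-20)=906192/4294967296, P(S=-18)=3365856/4294967296, P(S=-16)=10518300/4294967296, P(S=-14)=28048800/4294967296, P(S=-12)=64512240/4294967296, P(S=-10)=129024480/4294967296, P(S=-8)=225792840/4294967296, P(S=-6)=347373600/4294967296, P(S=-4)=471435600/4294967296, P(S=-2)=565722720/4294967296, P(S=0)=601080390/4294967296, P(S=2)=565722720/4294967296, P(S=4)=471435600/4294967296, P(S=6)=347373600/4294967296, P(S=8)=225792840/4294967296, P(S=10)=129024480/4294967296, P(S=12)=64512240/4294967296, P(S=14)=28048800/4294967296, P(S=16)=10518300/4294967296, P(S=18)=3365856/4294967296, P(S=20)=906192/4294967296, P(S=22)=201376/4294967296, P(S=24)=35960/4294967296, P(S=26)=4960/4294967296, P(S=28)=496/4294967296, P(S=30)=32/4294967296, P(S=32)=1/4294967296
E[|S_32|] = Σ_m |m|·P(S_32=m) = 19234572480/4294967296 = 300540195/67108864

Answer: 300540195/67108864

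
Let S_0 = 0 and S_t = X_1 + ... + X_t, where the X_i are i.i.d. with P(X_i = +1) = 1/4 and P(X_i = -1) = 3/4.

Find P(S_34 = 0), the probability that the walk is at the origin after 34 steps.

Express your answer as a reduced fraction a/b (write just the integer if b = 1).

To be at 0 after 34 steps: need exactly 17 steps of +1 and 17 of -1.
Number of such sequences: C(34,17) = 2333606220
Each has probability (1/4)^17 · (3/4)^17 = 129140163/295147905179352825856
P = 2333606220 · 129140163/295147905179352825856 = 75340571907153465/73786976294838206464

Answer: 75340571907153465/73786976294838206464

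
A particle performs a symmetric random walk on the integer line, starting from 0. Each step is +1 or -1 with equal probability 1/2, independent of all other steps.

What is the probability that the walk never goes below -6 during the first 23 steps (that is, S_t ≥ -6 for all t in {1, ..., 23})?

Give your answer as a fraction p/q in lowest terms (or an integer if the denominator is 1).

Answer: 3558491/4194304

Derivation:
Let f(t,s) = #length-t paths at position s with S_1..S_t all ≥ -6.
f(t,s) = f(t-1,s-1) + f(t-1,s+1) for s ≥ -6; f(t,s) = 0 for s < -6.
t=0: f(0,0)=1
t=1: f(1,-1)=1 f(1,1)=1
t=2: f(2,-2)=1 f(2,0)=2 f(2,2)=1
t=3: f(3,-3)=1 f(3,-1)=3 f(3,1)=3 f(3,3)=1
t=4: f(4,-4)=1 f(4,-2)=4 f(4,0)=6 f(4,2)=4 f(4,4)=1
t=5: f(5,-5)=1 f(5,-3)=5 f(5,-1)=10 f(5,1)=10 f(5,3)=5 f(5,5)=1
t=6: f(6,-6)=1 f(6,-4)=6 f(6,-2)=15 f(6,0)=20 f(6,2)=15 f(6,4)=6 f(6,6)=1
t=7: f(7,-5)=7 f(7,-3)=21 f(7,-1)=35 f(7,1)=35 f(7,3)=21 f(7,5)=7 f(7,7)=1
t=8: f(8,-6)=7 f(8,-4)=28 f(8,-2)=56 f(8,0)=70 f(8,2)=56 f(8,4)=28 f(8,6)=8 f(8,8)=1
t=9: f(9,-5)=35 f(9,-3)=84 f(9,-1)=126 f(9,1)=126 f(9,3)=84 f(9,5)=36 f(9,7)=9 f(9,9)=1
t=10: f(10,-6)=35 f(10,-4)=119 f(10,-2)=210 f(10,0)=252 f(10,2)=210 f(10,4)=120 f(10,6)=45 f(10,8)=10 f(10,10)=1
t=11: f(11,-5)=154 f(11,-3)=329 f(11,-1)=462 f(11,1)=462 f(11,3)=330 f(11,5)=165 f(11,7)=55 f(11,9)=11 f(11,11)=1
t=12: f(12,-6)=154 f(12,-4)=483 f(12,-2)=791 f(12,0)=924 f(12,2)=792 f(12,4)=495 f(12,6)=220 f(12,8)=66 f(12,10)=12 f(12,12)=1
t=13: f(13,-5)=637 f(13,-3)=1274 f(13,-1)=1715 f(13,1)=1716 f(13,3)=1287 f(13,5)=715 f(13,7)=286 f(13,9)=78 f(13,11)=13 f(13,13)=1
t=14: f(14,-6)=637 f(14,-4)=1911 f(14,-2)=2989 f(14,0)=3431 f(14,2)=3003 f(14,4)=2002 f(14,6)=1001 f(14,8)=364 f(14,10)=91 f(14,12)=14 f(14,14)=1
t=15: f(15,-5)=2548 f(15,-3)=4900 f(15,-1)=6420 f(15,1)=6434 f(15,3)=5005 f(15,5)=3003 f(15,7)=1365 f(15,9)=455 f(15,11)=105 f(15,13)=15 f(15,15)=1
t=16: f(16,-6)=2548 f(16,-4)=7448 f(16,-2)=11320 f(16,0)=12854 f(16,2)=11439 f(16,4)=8008 f(16,6)=4368 f(16,8)=1820 f(16,10)=560 f(16,12)=120 f(16,14)=16 f(16,16)=1
t=17: f(17,-5)=9996 f(17,-3)=18768 f(17,-1)=24174 f(17,1)=24293 f(17,3)=19447 f(17,5)=12376 f(17,7)=6188 f(17,9)=2380 f(17,11)=680 f(17,13)=136 f(17,15)=17 f(17,17)=1
t=18: f(18,-6)=9996 f(18,-4)=28764 f(18,-2)=42942 f(18,0)=48467 f(18,2)=43740 f(18,4)=31823 f(18,6)=18564 f(18,8)=8568 f(18,10)=3060 f(18,12)=816 f(18,14)=153 f(18,16)=18 f(18,18)=1
t=19: f(19,-5)=38760 f(19,-3)=71706 f(19,-1)=91409 f(19,1)=92207 f(19,3)=75563 f(19,5)=50387 f(19,7)=27132 f(19,9)=11628 f(19,11)=3876 f(19,13)=969 f(19,15)=171 f(19,17)=19 f(19,19)=1
t=20: f(20,-6)=38760 f(20,-4)=110466 f(20,-2)=163115 f(20,0)=183616 f(20,2)=167770 f(20,4)=125950 f(20,6)=77519 f(20,8)=38760 f(20,10)=15504 f(20,12)=4845 f(20,14)=1140 f(20,16)=190 f(20,18)=20 f(20,20)=1
t=21: f(21,-5)=149226 f(21,-3)=273581 f(21,-1)=346731 f(21,1)=351386 f(21,3)=293720 f(21,5)=203469 f(21,7)=116279 f(21,9)=54264 f(21,11)=20349 f(21,13)=5985 f(21,15)=1330 f(21,17)=210 f(21,19)=21 f(21,21)=1
t=22: f(22,-6)=149226 f(22,-4)=422807 f(22,-2)=620312 f(22,0)=698117 f(22,2)=645106 f(22,4)=497189 f(22,6)=319748 f(22,8)=170543 f(22,10)=74613 f(22,12)=26334 f(22,14)=7315 f(22,16)=1540 f(22,18)=231 f(22,20)=22 f(22,22)=1
t=23: f(23,-5)=572033 f(23,-3)=1043119 f(23,-1)=1318429 f(23,1)=1343223 f(23,3)=1142295 f(23,5)=816937 f(23,7)=490291 f(23,9)=245156 f(23,11)=100947 f(23,13)=33649 f(23,15)=8855 f(23,17)=1771 f(23,19)=253 f(23,21)=23 f(23,23)=1
Σ_s f(23,s) = 7116982
P = 7116982/8388608 = 3558491/4194304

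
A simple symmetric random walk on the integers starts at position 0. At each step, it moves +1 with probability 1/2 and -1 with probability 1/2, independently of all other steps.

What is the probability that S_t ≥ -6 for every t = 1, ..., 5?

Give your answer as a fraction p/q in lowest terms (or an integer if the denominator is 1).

Let f(t,s) = #length-t paths at position s with S_1..S_t all ≥ -6.
f(t,s) = f(t-1,s-1) + f(t-1,s+1) for s ≥ -6; f(t,s) = 0 for s < -6.
t=0: f(0,0)=1
t=1: f(1,-1)=1 f(1,1)=1
t=2: f(2,-2)=1 f(2,0)=2 f(2,2)=1
t=3: f(3,-3)=1 f(3,-1)=3 f(3,1)=3 f(3,3)=1
t=4: f(4,-4)=1 f(4,-2)=4 f(4,0)=6 f(4,2)=4 f(4,4)=1
t=5: f(5,-5)=1 f(5,-3)=5 f(5,-1)=10 f(5,1)=10 f(5,3)=5 f(5,5)=1
Σ_s f(5,s) = 32
P = 32/32 = 1

Answer: 1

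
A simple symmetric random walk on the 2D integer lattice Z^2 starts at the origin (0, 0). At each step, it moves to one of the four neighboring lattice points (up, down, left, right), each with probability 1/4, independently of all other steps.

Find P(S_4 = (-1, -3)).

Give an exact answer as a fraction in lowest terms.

Let h be the number of horizontal steps (so 4-h are vertical). To end at (-1,-3) need (h-1)/2 right-steps and ((4-h)-3)/2 up-steps.
Sum over h with 1 ≤ h ≤ 1, h ≡ 1 (mod 2), 4-h ≡ 1 (mod 2):
h=1: C(4,1)·C(1,0)·C(3,0) = 4·1·1 = 4
Total favorable: 4
Total paths: 4^4 = 256
P = 4/256 = 1/64

Answer: 1/64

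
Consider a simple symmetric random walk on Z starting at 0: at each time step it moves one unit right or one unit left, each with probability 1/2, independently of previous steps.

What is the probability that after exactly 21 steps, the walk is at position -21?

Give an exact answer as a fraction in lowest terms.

To reach position -21 after 21 steps: need 0 steps of +1 and 21 of -1.
Favorable paths: C(21,0) = 1
Total paths: 2^21 = 2097152
P = 1/2097152 = 1/2097152

Answer: 1/2097152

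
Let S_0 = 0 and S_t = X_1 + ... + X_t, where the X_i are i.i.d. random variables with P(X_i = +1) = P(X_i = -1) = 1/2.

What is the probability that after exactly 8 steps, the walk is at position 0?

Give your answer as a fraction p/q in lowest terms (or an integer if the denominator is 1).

To return to 0 after 8 steps: need exactly 4 steps of +1 and 4 of -1.
Favorable paths: C(8,4) = 70
Total paths: 2^8 = 256
P = 70/256 = 35/128

Answer: 35/128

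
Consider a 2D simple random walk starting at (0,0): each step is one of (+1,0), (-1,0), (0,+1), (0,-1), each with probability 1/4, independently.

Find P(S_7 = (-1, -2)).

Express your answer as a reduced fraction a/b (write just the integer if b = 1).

Answer: 735/16384

Derivation:
Let h be the number of horizontal steps (so 7-h are vertical). To end at (-1,-2) need (h-1)/2 right-steps and ((7-h)-2)/2 up-steps.
Sum over h with 1 ≤ h ≤ 5, h ≡ 1 (mod 2), 7-h ≡ 0 (mod 2):
h=1: C(7,1)·C(1,0)·C(6,2) = 7·1·15 = 105
h=3: C(7,3)·C(3,1)·C(4,1) = 35·3·4 = 420
h=5: C(7,5)·C(5,2)·C(2,0) = 21·10·1 = 210
Total favorable: 735
Total paths: 4^7 = 16384
P = 735/16384 = 735/16384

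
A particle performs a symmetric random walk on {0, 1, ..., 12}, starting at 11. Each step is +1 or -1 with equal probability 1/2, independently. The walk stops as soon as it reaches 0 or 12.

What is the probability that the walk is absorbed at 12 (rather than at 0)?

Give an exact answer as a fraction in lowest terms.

Symmetric walk (p = 1/2): the harmonic-function argument gives P(hit 12 before 0 | start at 11) = a/N.
P = 11/12 = 11/12

Answer: 11/12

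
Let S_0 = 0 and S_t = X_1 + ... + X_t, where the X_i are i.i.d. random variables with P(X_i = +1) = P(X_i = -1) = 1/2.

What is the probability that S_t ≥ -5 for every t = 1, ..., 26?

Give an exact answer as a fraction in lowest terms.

Let f(t,s) = #length-t paths at position s with S_1..S_t all ≥ -5.
f(t,s) = f(t-1,s-1) + f(t-1,s+1) for s ≥ -5; f(t,s) = 0 for s < -5.
t=0: f(0,0)=1
t=1: f(1,-1)=1 f(1,1)=1
t=2: f(2,-2)=1 f(2,0)=2 f(2,2)=1
t=3: f(3,-3)=1 f(3,-1)=3 f(3,1)=3 f(3,3)=1
t=4: f(4,-4)=1 f(4,-2)=4 f(4,0)=6 f(4,2)=4 f(4,4)=1
t=5: f(5,-5)=1 f(5,-3)=5 f(5,-1)=10 f(5,1)=10 f(5,3)=5 f(5,5)=1
t=6: f(6,-4)=6 f(6,-2)=15 f(6,0)=20 f(6,2)=15 f(6,4)=6 f(6,6)=1
t=7: f(7,-5)=6 f(7,-3)=21 f(7,-1)=35 f(7,1)=35 f(7,3)=21 f(7,5)=7 f(7,7)=1
t=8: f(8,-4)=27 f(8,-2)=56 f(8,0)=70 f(8,2)=56 f(8,4)=28 f(8,6)=8 f(8,8)=1
t=9: f(9,-5)=27 f(9,-3)=83 f(9,-1)=126 f(9,1)=126 f(9,3)=84 f(9,5)=36 f(9,7)=9 f(9,9)=1
t=10: f(10,-4)=110 f(10,-2)=209 f(10,0)=252 f(10,2)=210 f(10,4)=120 f(10,6)=45 f(10,8)=10 f(10,10)=1
t=11: f(11,-5)=110 f(11,-3)=319 f(11,-1)=461 f(11,1)=462 f(11,3)=330 f(11,5)=165 f(11,7)=55 f(11,9)=11 f(11,11)=1
t=12: f(12,-4)=429 f(12,-2)=780 f(12,0)=923 f(12,2)=792 f(12,4)=495 f(12,6)=220 f(12,8)=66 f(12,10)=12 f(12,12)=1
t=13: f(13,-5)=429 f(13,-3)=1209 f(13,-1)=1703 f(13,1)=1715 f(13,3)=1287 f(13,5)=715 f(13,7)=286 f(13,9)=78 f(13,11)=13 f(13,13)=1
t=14: f(14,-4)=1638 f(14,-2)=2912 f(14,0)=3418 f(14,2)=3002 f(14,4)=2002 f(14,6)=1001 f(14,8)=364 f(14,10)=91 f(14,12)=14 f(14,14)=1
t=15: f(15,-5)=1638 f(15,-3)=4550 f(15,-1)=6330 f(15,1)=6420 f(15,3)=5004 f(15,5)=3003 f(15,7)=1365 f(15,9)=455 f(15,11)=105 f(15,13)=15 f(15,15)=1
t=16: f(16,-4)=6188 f(16,-2)=10880 f(16,0)=12750 f(16,2)=11424 f(16,4)=8007 f(16,6)=4368 f(16,8)=1820 f(16,10)=560 f(16,12)=120 f(16,14)=16 f(16,16)=1
t=17: f(17,-5)=6188 f(17,-3)=17068 f(17,-1)=23630 f(17,1)=24174 f(17,3)=19431 f(17,5)=12375 f(17,7)=6188 f(17,9)=2380 f(17,11)=680 f(17,13)=136 f(17,15)=17 f(17,17)=1
t=18: f(18,-4)=23256 f(18,-2)=40698 f(18,0)=47804 f(18,2)=43605 f(18,4)=31806 f(18,6)=18563 f(18,8)=8568 f(18,10)=3060 f(18,12)=816 f(18,14)=153 f(18,16)=18 f(18,18)=1
t=19: f(19,-5)=23256 f(19,-3)=63954 f(19,-1)=88502 f(19,1)=91409 f(19,3)=75411 f(19,5)=50369 f(19,7)=27131 f(19,9)=11628 f(19,11)=3876 f(19,13)=969 f(19,15)=171 f(19,17)=19 f(19,19)=1
t=20: f(20,-4)=87210 f(20,-2)=152456 f(20,0)=179911 f(20,2)=166820 f(20,4)=125780 f(20,6)=77500 f(20,8)=38759 f(20,10)=15504 f(20,12)=4845 f(20,14)=1140 f(20,16)=190 f(20,18)=20 f(20,20)=1
t=21: f(21,-5)=87210 f(21,-3)=239666 f(21,-1)=332367 f(21,1)=346731 f(21,3)=292600 f(21,5)=203280 f(21,7)=116259 f(21,9)=54263 f(21,11)=20349 f(21,13)=5985 f(21,15)=1330 f(21,17)=210 f(21,19)=21 f(21,21)=1
t=22: f(22,-4)=326876 f(22,-2)=572033 f(22,0)=679098 f(22,2)=639331 f(22,4)=495880 f(22,6)=319539 f(22,8)=170522 f(22,10)=74612 f(22,12)=26334 f(22,14)=7315 f(22,16)=1540 f(22,18)=231 f(22,20)=22 f(22,22)=1
t=23: f(23,-5)=326876 f(23,-3)=898909 f(23,-1)=1251131 f(23,1)=1318429 f(23,3)=1135211 f(23,5)=815419 f(23,7)=490061 f(23,9)=245134 f(23,11)=100946 f(23,13)=33649 f(23,15)=8855 f(23,17)=1771 f(23,19)=253 f(23,21)=23 f(23,23)=1
t=24: f(24,-4)=1225785 f(24,-2)=2150040 f(24,0)=2569560 f(24,2)=2453640 f(24,4)=1950630 f(24,6)=1305480 f(24,8)=735195 f(24,10)=346080 f(24,12)=134595 f(24,14)=42504 f(24,16)=10626 f(24,18)=2024 f(24,20)=276 f(24,22)=24 f(24,24)=1
t=25: f(25,-5)=1225785 f(25,-3)=3375825 f(25,-1)=4719600 f(25,1)=5023200 f(25,3)=4404270 f(25,5)=3256110 f(25,7)=2040675 f(25,9)=1081275 f(25,11)=480675 f(25,13)=177099 f(25,15)=53130 f(25,17)=12650 f(25,19)=2300 f(25,21)=300 f(25,23)=25 f(25,25)=1
t=26: f(26,-4)=4601610 f(26,-2)=8095425 f(26,0)=9742800 f(26,2)=9427470 f(26,4)=7660380 f(26,6)=5296785 f(26,8)=3121950 f(26,10)=1561950 f(26,12)=657774 f(26,14)=230229 f(26,16)=65780 f(26,18)=14950 f(26,20)=2600 f(26,22)=325 f(26,24)=26 f(26,26)=1
Σ_s f(26,s) = 50480055
P = 50480055/67108864 = 50480055/67108864

Answer: 50480055/67108864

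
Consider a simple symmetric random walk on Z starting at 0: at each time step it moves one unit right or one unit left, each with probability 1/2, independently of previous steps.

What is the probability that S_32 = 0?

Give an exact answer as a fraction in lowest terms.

To return to 0 after 32 steps: need exactly 16 steps of +1 and 16 of -1.
Favorable paths: C(32,16) = 601080390
Total paths: 2^32 = 4294967296
P = 601080390/4294967296 = 300540195/2147483648

Answer: 300540195/2147483648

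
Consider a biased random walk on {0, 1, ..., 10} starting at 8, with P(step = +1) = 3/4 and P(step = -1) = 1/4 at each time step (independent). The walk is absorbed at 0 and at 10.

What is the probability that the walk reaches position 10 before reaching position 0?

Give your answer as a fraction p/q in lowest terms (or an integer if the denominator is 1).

Answer: 7380/7381

Derivation:
Biased walk: p = 3/4, q = 1/4, r = q/p = 1/3
Gambler's ruin: P(hit 10 before 0 | start at 8) = (1 - r^a)/(1 - r^N)
r^8 = 1/6561; r^10 = 1/59049
P = (1 - 1/6561) / (1 - 1/59049) = 6560/6561 / 59048/59049 = 7380/7381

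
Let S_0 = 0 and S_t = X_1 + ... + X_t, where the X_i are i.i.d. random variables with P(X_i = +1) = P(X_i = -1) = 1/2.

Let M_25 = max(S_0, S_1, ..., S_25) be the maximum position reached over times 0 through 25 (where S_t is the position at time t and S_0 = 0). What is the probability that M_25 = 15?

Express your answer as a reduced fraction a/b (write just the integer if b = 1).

Answer: 26565/16777216

Derivation:
Let M_25 = max(S_0,...,S_25). Use the reflection principle: for j ≥ 1, #{paths with M_25 ≥ j} = #{S_25 ≥ j} + #{S_25 ≥ j+1}.
By reflection, #{M_25 ≥ 15} = #{S_25 ≥ 15} + #{S_25 ≥ 16} = 68406 + 15276 = 83682.
#{M_25 ≥ 16} = #{S_25 ≥ 16} + #{S_25 ≥ 17} = 15276 + 15276 = 30552.
#{M_25 = 15} = 83682 - 30552 = 53130.
P(M_25 = 15) = 53130/33554432 = 26565/16777216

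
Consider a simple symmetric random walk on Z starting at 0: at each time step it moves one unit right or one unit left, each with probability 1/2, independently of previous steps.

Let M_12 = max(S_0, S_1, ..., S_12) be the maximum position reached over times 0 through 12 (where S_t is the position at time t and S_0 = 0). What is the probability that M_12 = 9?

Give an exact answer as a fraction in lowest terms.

Let M_12 = max(S_0,...,S_12). Use the reflection principle: for j ≥ 1, #{paths with M_12 ≥ j} = #{S_12 ≥ j} + #{S_12 ≥ j+1}.
By reflection, #{M_12 ≥ 9} = #{S_12 ≥ 9} + #{S_12 ≥ 10} = 13 + 13 = 26.
#{M_12 ≥ 10} = #{S_12 ≥ 10} + #{S_12 ≥ 11} = 13 + 1 = 14.
#{M_12 = 9} = 26 - 14 = 12.
P(M_12 = 9) = 12/4096 = 3/1024

Answer: 3/1024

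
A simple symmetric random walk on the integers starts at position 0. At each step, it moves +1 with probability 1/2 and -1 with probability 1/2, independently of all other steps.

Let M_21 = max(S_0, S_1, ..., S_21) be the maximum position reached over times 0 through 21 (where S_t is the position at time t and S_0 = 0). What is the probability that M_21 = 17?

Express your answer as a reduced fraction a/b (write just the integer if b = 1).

Answer: 105/1048576

Derivation:
Let M_21 = max(S_0,...,S_21). Use the reflection principle: for j ≥ 1, #{paths with M_21 ≥ j} = #{S_21 ≥ j} + #{S_21 ≥ j+1}.
By reflection, #{M_21 ≥ 17} = #{S_21 ≥ 17} + #{S_21 ≥ 18} = 232 + 22 = 254.
#{M_21 ≥ 18} = #{S_21 ≥ 18} + #{S_21 ≥ 19} = 22 + 22 = 44.
#{M_21 = 17} = 254 - 44 = 210.
P(M_21 = 17) = 210/2097152 = 105/1048576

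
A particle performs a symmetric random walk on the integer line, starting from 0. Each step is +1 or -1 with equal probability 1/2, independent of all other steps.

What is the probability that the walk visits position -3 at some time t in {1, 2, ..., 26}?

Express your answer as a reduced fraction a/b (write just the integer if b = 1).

Count via complement. Let g(t,s) = #length-t paths at position s with S_1..S_t all ≠ -3.
g(t,s) = g(t-1,s-1) + g(t-1,s+1) for s ≠ -3; g(t,-3) = 0.
t=0: g(0,0)=1
t=1: g(1,-1)=1 g(1,1)=1
t=2: g(2,-2)=1 g(2,0)=2 g(2,2)=1
t=3: g(3,-1)=3 g(3,1)=3 g(3,3)=1
t=4: g(4,-2)=3 g(4,0)=6 g(4,2)=4 g(4,4)=1
t=5: g(5,-1)=9 g(5,1)=10 g(5,3)=5 g(5,5)=1
t=6: g(6,-2)=9 g(6,0)=19 g(6,2)=15 g(6,4)=6 g(6,6)=1
t=7: g(7,-1)=28 g(7,1)=34 g(7,3)=21 g(7,5)=7 g(7,7)=1
t=8: g(8,-2)=28 g(8,0)=62 g(8,2)=55 g(8,4)=28 g(8,6)=8 g(8,8)=1
t=9: g(9,-1)=90 g(9,1)=117 g(9,3)=83 g(9,5)=36 g(9,7)=9 g(9,9)=1
t=10: g(10,-2)=90 g(10,0)=207 g(10,2)=200 g(10,4)=119 g(10,6)=45 g(10,8)=10 g(10,10)=1
t=11: g(11,-1)=297 g(11,1)=407 g(11,3)=319 g(11,5)=164 g(11,7)=55 g(11,9)=11 g(11,11)=1
t=12: g(12,-2)=297 g(12,0)=704 g(12,2)=726 g(12,4)=483 g(12,6)=219 g(12,8)=66 g(12,10)=12 g(12,12)=1
t=13: g(13,-1)=1001 g(13,1)=1430 g(13,3)=1209 g(13,5)=702 g(13,7)=285 g(13,9)=78 g(13,11)=13 g(13,13)=1
t=14: g(14,-2)=1001 g(14,0)=2431 g(14,2)=2639 g(14,4)=1911 g(14,6)=987 g(14,8)=363 g(14,10)=91 g(14,12)=14 g(14,14)=1
t=15: g(15,-1)=3432 g(15,1)=5070 g(15,3)=4550 g(15,5)=2898 g(15,7)=1350 g(15,9)=454 g(15,11)=105 g(15,13)=15 g(15,15)=1
t=16: g(16,-2)=3432 g(16,0)=8502 g(16,2)=9620 g(16,4)=7448 g(16,6)=4248 g(16,8)=1804 g(16,10)=559 g(16,12)=120 g(16,14)=16 g(16,16)=1
t=17: g(17,-1)=11934 g(17,1)=18122 g(17,3)=17068 g(17,5)=11696 g(17,7)=6052 g(17,9)=2363 g(17,11)=679 g(17,13)=136 g(17,15)=17 g(17,17)=1
t=18: g(18,-2)=11934 g(18,0)=30056 g(18,2)=35190 g(18,4)=28764 g(18,6)=17748 g(18,8)=8415 g(18,10)=3042 g(18,12)=815 g(18,14)=153 g(18,16)=18 g(18,18)=1
t=19: g(19,-1)=41990 g(19,1)=65246 g(19,3)=63954 g(19,5)=46512 g(19,7)=26163 g(19,9)=11457 g(19,11)=3857 g(19,13)=968 g(19,15)=171 g(19,17)=19 g(19,19)=1
t=20: g(20,-2)=41990 g(20,0)=107236 g(20,2)=129200 g(20,4)=110466 g(20,6)=72675 g(20,8)=37620 g(20,10)=15314 g(20,12)=4825 g(20,14)=1139 g(20,16)=190 g(20,18)=20 g(20,20)=1
t=21: g(21,-1)=149226 g(21,1)=236436 g(21,3)=239666 g(21,5)=183141 g(21,7)=110295 g(21,9)=52934 g(21,11)=20139 g(21,13)=5964 g(21,15)=1329 g(21,17)=210 g(21,19)=21 g(21,21)=1
t=22: g(22,-2)=149226 g(22,0)=385662 g(22,2)=476102 g(22,4)=422807 g(22,6)=293436 g(22,8)=163229 g(22,10)=73073 g(22,12)=26103 g(22,14)=7293 g(22,16)=1539 g(22,18)=231 g(22,20)=22 g(22,22)=1
t=23: g(23,-1)=534888 g(23,1)=861764 g(23,3)=898909 g(23,5)=716243 g(23,7)=456665 g(23,9)=236302 g(23,11)=99176 g(23,13)=33396 g(23,15)=8832 g(23,17)=1770 g(23,19)=253 g(23,21)=23 g(23,23)=1
t=24: g(24,-2)=534888 g(24,0)=1396652 g(24,2)=1760673 g(24,4)=1615152 g(24,6)=1172908 g(24,8)=692967 g(24,10)=335478 g(24,12)=132572 g(24,14)=42228 g(24,16)=10602 g(24,18)=2023 g(24,20)=276 g(24,22)=24 g(24,24)=1
t=25: g(25,-1)=1931540 g(25,1)=3157325 g(25,3)=3375825 g(25,5)=2788060 g(25,7)=1865875 g(25,9)=1028445 g(25,11)=468050 g(25,13)=174800 g(25,15)=52830 g(25,17)=12625 g(25,19)=2299 g(25,21)=300 g(25,23)=25 g(25,25)=1
t=26: g(26,-2)=1931540 g(26,0)=5088865 g(26,2)=6533150 g(26,4)=6163885 g(26,6)=4653935 g(26,8)=2894320 g(26,10)=1496495 g(26,12)=642850 g(26,14)=227630 g(26,16)=65455 g(26,18)=14924 g(26,20)=2599 g(26,22)=325 g(26,24)=26 g(26,26)=1
Paths never hitting -3: Σ_s g(26,s) = 29716000
Paths hitting -3: 2^26 - 29716000 = 37392864
P = 37392864/67108864 = 1168527/2097152

Answer: 1168527/2097152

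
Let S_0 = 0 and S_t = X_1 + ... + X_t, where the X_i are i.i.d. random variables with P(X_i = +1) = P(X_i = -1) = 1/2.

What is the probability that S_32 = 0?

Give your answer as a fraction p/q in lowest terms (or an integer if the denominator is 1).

To return to 0 after 32 steps: need exactly 16 steps of +1 and 16 of -1.
Favorable paths: C(32,16) = 601080390
Total paths: 2^32 = 4294967296
P = 601080390/4294967296 = 300540195/2147483648

Answer: 300540195/2147483648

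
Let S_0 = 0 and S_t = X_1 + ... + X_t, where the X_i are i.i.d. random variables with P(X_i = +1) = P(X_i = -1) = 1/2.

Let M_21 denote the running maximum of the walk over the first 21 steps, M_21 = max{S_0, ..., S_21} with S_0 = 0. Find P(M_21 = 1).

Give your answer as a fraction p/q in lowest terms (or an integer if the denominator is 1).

Answer: 88179/524288

Derivation:
Let M_21 = max(S_0,...,S_21). Use the reflection principle: for j ≥ 1, #{paths with M_21 ≥ j} = #{S_21 ≥ j} + #{S_21 ≥ j+1}.
By reflection, #{M_21 ≥ 1} = #{S_21 ≥ 1} + #{S_21 ≥ 2} = 1048576 + 695860 = 1744436.
#{M_21 ≥ 2} = #{S_21 ≥ 2} + #{S_21 ≥ 3} = 695860 + 695860 = 1391720.
#{M_21 = 1} = 1744436 - 1391720 = 352716.
P(M_21 = 1) = 352716/2097152 = 88179/524288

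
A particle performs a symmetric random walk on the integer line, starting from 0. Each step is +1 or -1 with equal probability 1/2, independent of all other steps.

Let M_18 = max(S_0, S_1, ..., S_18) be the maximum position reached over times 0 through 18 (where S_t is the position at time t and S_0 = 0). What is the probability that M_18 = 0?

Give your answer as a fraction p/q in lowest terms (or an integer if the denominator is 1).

Answer: 12155/65536

Derivation:
Let M_18 = max(S_0,...,S_18). Use the reflection principle: for j ≥ 1, #{paths with M_18 ≥ j} = #{S_18 ≥ j} + #{S_18 ≥ j+1}.
P(M_18 ≥ 0) = 1 since S_0 = 0, so #{M_18 ≥ 0} = 262144.
#{M_18 ≥ 1} = #{S_18 ≥ 1} + #{S_18 ≥ 2} = 106762 + 106762 = 213524.
#{M_18 = 0} = 262144 - 213524 = 48620.
P(M_18 = 0) = 48620/262144 = 12155/65536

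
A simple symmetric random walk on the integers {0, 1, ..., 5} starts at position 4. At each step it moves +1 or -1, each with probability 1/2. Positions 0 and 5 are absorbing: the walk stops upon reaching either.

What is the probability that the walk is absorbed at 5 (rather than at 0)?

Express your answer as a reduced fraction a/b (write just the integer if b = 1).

Symmetric walk (p = 1/2): the harmonic-function argument gives P(hit 5 before 0 | start at 4) = a/N.
P = 4/5 = 4/5

Answer: 4/5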